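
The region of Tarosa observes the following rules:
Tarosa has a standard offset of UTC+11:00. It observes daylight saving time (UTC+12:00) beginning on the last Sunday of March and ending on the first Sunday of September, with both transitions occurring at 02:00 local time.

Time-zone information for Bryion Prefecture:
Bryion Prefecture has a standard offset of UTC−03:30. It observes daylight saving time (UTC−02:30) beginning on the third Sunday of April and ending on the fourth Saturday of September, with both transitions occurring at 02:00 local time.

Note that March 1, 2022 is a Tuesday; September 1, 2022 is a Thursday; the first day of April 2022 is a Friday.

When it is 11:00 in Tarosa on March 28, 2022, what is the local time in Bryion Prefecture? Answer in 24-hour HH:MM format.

19:30

1 March 2022 is a Tuesday, so Sundays fall on 6, 13, 20, 27; the last is March 27.
1 September 2022 is a Thursday, so the first Sunday is September 4.
March 28, 2022 falls between 27 March and 4 September, so daylight saving is in effect and Tarosa is at UTC+12:00.
11:00 Tarosa − 12h = 23:00 UTC (rolling into the previous day, 27 March 2022).
1 April 2022 is a Friday, so the first Sunday is April 3 and the third is April 17.
1 September 2022 is a Thursday, so the first Saturday is September 3 and the fourth is September 24.
At the standard offset (UTC−03:30), 23:00 UTC − 3h30m = 19:30 Bryion Prefecture standard time.
The standard-time date in Bryion Prefecture, March 27, 2022, is outside the daylight-saving period (17 April – 24 September), so Bryion Prefecture is on standard time, UTC−03:30.
23:00 UTC − 3h30m = 19:30 Bryion Prefecture.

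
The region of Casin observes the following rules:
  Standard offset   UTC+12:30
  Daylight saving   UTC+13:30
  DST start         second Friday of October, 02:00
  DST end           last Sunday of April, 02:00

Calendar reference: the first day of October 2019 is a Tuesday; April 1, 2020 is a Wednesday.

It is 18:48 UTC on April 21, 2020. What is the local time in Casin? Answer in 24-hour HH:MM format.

1 October 2019 is a Tuesday, so the first Friday is October 4 and the second is October 11.
1 April 2020 is a Wednesday, so Sundays fall on 5, 12, 19, 26; the last is April 26.
At the standard offset (UTC+12:30), 18:48 UTC + 12h30m = 07:18 Casin standard time (rolling into the next day, 22 April 2020).
The standard-time date in Casin, April 22, 2020, falls between 11 October 2019 and 26 April 2020, so daylight saving is in effect and Casin is at UTC+13:30.
18:48 UTC + 13h30m = 08:18 local (rolling into the next day, 22 April 2020).

08:18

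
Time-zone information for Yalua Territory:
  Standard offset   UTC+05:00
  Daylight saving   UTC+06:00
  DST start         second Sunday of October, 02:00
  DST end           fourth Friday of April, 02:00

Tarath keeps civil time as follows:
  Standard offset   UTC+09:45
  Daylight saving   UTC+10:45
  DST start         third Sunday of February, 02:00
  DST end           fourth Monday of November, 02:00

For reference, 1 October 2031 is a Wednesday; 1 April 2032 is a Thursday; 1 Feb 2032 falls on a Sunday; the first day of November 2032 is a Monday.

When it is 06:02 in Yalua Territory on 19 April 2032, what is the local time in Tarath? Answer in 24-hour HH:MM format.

10:47

1 October 2031 is a Wednesday, so the first Sunday is October 5 and the second is October 12.
1 April 2032 is a Thursday, so the first Friday is April 2 and the fourth is April 23.
19 April 2032 lies within the daylight-saving period (12 October 2031 – 23 April 2032), so Yalua Territory is on daylight time, UTC+06:00.
06:02 Yalua Territory − 6h = 00:02 UTC.
1 February 2032 is a Sunday, so the first Sunday is February 1 and the third is February 15.
1 November 2032 is a Monday, so the first Monday is November 1 and the fourth is November 22.
At the standard offset (UTC+09:45), 00:02 UTC + 9h45m = 09:47 Tarath standard time.
The standard-time date in Tarath, 19 April 2032, lies within the daylight-saving period (15 February – 22 November), so Tarath is on daylight time, UTC+10:45.
00:02 UTC + 10h45m = 10:47 Tarath.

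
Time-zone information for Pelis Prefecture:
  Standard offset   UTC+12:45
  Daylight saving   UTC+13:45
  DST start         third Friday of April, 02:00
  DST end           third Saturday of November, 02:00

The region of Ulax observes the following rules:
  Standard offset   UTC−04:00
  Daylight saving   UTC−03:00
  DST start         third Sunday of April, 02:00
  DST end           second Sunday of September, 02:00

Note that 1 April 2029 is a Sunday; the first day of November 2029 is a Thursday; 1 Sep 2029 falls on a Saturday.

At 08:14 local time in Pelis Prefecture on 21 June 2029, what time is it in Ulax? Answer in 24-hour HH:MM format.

1 April 2029 is a Sunday, so the first Friday is April 6 and the third is April 20.
1 November 2029 is a Thursday, so the first Saturday is November 3 and the third is November 17.
21 June 2029 falls between 20 April and 17 November, so daylight saving is in effect and Pelis Prefecture is at UTC+13:45.
08:14 Pelis Prefecture − 13h45m = 18:29 UTC (rolling into the previous day, 20 June 2029).
1 April 2029 is a Sunday, so the first Sunday is April 1 and the third is April 15.
1 September 2029 is a Saturday, so the first Sunday is September 2 and the second is September 9.
At the standard offset (UTC−04:00), 18:29 UTC − 4h = 14:29 Ulax standard time.
The standard-time date in Ulax, 20 June 2029, lies within the daylight-saving period (15 April – 9 September), so Ulax is on daylight time, UTC−03:00.
18:29 UTC − 3h = 15:29 Ulax.

15:29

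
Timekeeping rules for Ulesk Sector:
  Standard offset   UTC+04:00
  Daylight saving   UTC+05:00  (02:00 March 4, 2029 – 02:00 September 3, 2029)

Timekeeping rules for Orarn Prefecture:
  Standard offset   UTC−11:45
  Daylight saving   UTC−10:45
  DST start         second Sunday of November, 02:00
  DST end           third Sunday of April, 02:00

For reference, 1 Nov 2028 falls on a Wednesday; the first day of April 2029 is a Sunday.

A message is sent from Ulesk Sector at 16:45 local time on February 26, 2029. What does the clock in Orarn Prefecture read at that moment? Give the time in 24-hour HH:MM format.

02:00

Daylight saving runs 4 March – 3 September; February 26, 2029 is outside that window, so Ulesk Sector is on standard time at UTC+04:00.
16:45 Ulesk Sector − 4h = 12:45 UTC.
1 November 2028 is a Wednesday, so the first Sunday is November 5 and the second is November 12.
1 April 2029 is a Sunday, so the first Sunday is April 1 and the third is April 15.
At the standard offset (UTC−11:45), 12:45 UTC − 11h45m = 01:00 Orarn Prefecture standard time.
The standard-time date in Orarn Prefecture, February 26, 2029, lies within the daylight-saving period (12 November 2028 – 15 April 2029), so Orarn Prefecture is on daylight time, UTC−10:45.
12:45 UTC − 10h45m = 02:00 Orarn Prefecture.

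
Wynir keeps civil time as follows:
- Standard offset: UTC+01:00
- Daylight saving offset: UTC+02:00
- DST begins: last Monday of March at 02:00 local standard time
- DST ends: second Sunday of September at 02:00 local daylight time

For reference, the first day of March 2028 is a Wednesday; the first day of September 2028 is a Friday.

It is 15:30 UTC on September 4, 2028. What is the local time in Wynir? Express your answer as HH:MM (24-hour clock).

17:30

1 March 2028 is a Wednesday, so Mondays fall on 6, 13, 20, 27; the last is March 27.
1 September 2028 is a Friday, so the first Sunday is September 3 and the second is September 10.
At the standard offset (UTC+01:00), 15:30 UTC + 1h = 16:30 Wynir standard time.
The standard-time date in Wynir, September 4, 2028, lies within the daylight-saving period (27 March – 10 September), so Wynir is on daylight time, UTC+02:00.
15:30 UTC + 2h = 17:30 local.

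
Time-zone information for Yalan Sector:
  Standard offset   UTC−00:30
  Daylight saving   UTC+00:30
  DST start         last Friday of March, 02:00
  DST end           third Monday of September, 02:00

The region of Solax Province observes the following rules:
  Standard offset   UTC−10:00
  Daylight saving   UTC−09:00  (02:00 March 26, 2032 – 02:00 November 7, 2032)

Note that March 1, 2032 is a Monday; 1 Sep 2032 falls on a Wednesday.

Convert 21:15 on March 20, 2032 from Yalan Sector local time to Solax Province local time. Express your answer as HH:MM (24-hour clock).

1 March 2032 is a Monday, so Fridays fall on 5, 12, 19, 26; the last is March 26.
1 September 2032 is a Wednesday, so the first Monday is September 6 and the third is September 20.
March 20, 2032 is outside the daylight-saving period (26 March – 20 September), so Yalan Sector is on standard time, UTC−00:30.
21:15 Yalan Sector + 0h30m = 21:45 UTC.
At the standard offset (UTC−10:00), 21:45 UTC − 10h = 11:45 Solax Province standard time.
The standard-time date in Solax Province, March 20, 2032, is outside the daylight-saving period (26 March – 7 November), so Solax Province is on standard time, UTC−10:00.
21:45 UTC − 10h = 11:45 Solax Province.

11:45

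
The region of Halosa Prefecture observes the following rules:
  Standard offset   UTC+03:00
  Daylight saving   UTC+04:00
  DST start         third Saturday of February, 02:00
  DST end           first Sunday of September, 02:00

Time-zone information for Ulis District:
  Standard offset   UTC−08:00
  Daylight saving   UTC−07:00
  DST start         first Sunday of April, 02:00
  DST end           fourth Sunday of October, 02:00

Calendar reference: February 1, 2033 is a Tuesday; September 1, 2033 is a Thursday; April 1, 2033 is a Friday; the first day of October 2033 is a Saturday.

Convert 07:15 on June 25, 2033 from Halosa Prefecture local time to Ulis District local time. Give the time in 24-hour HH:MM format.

20:15

1 February 2033 is a Tuesday, so the first Saturday is February 5 and the third is February 19.
1 September 2033 is a Thursday, so the first Sunday is September 4.
June 25, 2033 lies within the daylight-saving period (19 February – 4 September), so Halosa Prefecture is on daylight time, UTC+04:00.
07:15 Halosa Prefecture − 4h = 03:15 UTC.
1 April 2033 is a Friday, so the first Sunday is April 3.
1 October 2033 is a Saturday, so the first Sunday is October 2 and the fourth is October 23.
At the standard offset (UTC−08:00), 03:15 UTC − 8h = 19:15 Ulis District standard time (rolling into the previous day, 24 June 2033).
The standard-time date in Ulis District, June 24, 2033, falls between 3 April and 23 October, so daylight saving is in effect and Ulis District is at UTC−07:00.
03:15 UTC − 7h = 20:15 Ulis District (rolling into the previous day, 24 June 2033).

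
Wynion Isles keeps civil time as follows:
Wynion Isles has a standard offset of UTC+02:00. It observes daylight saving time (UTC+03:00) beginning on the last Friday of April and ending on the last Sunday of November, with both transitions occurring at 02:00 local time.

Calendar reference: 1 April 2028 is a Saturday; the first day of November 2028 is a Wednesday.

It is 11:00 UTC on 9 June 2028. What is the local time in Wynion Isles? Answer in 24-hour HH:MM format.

14:00

1 April 2028 is a Saturday, so Fridays fall on 7, 14, 21, 28; the last is April 28.
1 November 2028 is a Wednesday, so Sundays fall on 5, 12, 19, 26; the last is November 26.
At the standard offset (UTC+02:00), 11:00 UTC + 2h = 13:00 Wynion Isles standard time.
Daylight saving runs 28 April – 26 November; the standard-time date in Wynion Isles, 9 June 2028, is inside that window, so Wynion Isles is at UTC+03:00.
11:00 UTC + 3h = 14:00 local.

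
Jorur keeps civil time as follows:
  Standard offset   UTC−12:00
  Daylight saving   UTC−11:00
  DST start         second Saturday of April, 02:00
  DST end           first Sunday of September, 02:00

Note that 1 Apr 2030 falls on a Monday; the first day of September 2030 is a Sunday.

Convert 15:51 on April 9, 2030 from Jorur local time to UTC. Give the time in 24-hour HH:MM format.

1 April 2030 is a Monday, so the first Saturday is April 6 and the second is April 13.
1 September 2030 is a Sunday, so the first Sunday is September 1.
Daylight saving runs 13 April – 1 September; April 9, 2030 is outside that window, so Jorur is on standard time at UTC−12:00.
15:51 local + 12h = 03:51 UTC (rolling into the next day, 10 April 2030).

03:51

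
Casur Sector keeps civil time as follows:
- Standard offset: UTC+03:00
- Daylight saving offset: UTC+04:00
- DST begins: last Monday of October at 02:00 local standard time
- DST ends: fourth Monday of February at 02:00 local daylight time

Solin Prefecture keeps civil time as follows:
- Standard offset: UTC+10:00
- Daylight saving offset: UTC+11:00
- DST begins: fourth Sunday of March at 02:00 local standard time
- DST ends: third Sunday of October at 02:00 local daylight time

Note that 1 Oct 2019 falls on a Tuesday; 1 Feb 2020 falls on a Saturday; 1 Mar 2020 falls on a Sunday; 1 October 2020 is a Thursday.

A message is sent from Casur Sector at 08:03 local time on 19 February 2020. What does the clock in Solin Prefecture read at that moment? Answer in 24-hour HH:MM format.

1 October 2019 is a Tuesday, so Mondays fall on 7, 14, 21, 28; the last is October 28.
1 February 2020 is a Saturday, so the first Monday is February 3 and the fourth is February 24.
19 February 2020 falls between 28 October 2019 and 24 February 2020, so daylight saving is in effect and Casur Sector is at UTC+04:00.
08:03 Casur Sector − 4h = 04:03 UTC.
1 March 2020 is a Sunday, so the first Sunday is March 1 and the fourth is March 22.
1 October 2020 is a Thursday, so the first Sunday is October 4 and the third is October 18.
At the standard offset (UTC+10:00), 04:03 UTC + 10h = 14:03 Solin Prefecture standard time.
The standard-time date in Solin Prefecture, 19 February 2020, does not fall between 22 March and 18 October, so daylight saving is not in effect and Solin Prefecture is at UTC+10:00.
04:03 UTC + 10h = 14:03 Solin Prefecture.

14:03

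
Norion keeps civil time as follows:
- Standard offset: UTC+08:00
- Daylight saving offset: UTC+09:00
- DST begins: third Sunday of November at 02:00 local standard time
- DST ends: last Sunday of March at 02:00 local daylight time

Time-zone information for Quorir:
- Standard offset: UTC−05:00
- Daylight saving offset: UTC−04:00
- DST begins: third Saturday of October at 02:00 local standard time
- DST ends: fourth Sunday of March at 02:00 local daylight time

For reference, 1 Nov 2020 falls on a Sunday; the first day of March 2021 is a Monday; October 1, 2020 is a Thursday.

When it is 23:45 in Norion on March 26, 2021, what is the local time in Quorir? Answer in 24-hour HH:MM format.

10:45

1 November 2020 is a Sunday, so the first Sunday is November 1 and the third is November 15.
1 March 2021 is a Monday, so Sundays fall on 7, 14, 21, 28; the last is March 28.
March 26, 2021 falls between 15 November 2020 and 28 March 2021, so daylight saving is in effect and Norion is at UTC+09:00.
23:45 Norion − 9h = 14:45 UTC.
1 October 2020 is a Thursday, so the first Saturday is October 3 and the third is October 17.
1 March 2021 is a Monday, so the first Sunday is March 7 and the fourth is March 28.
At the standard offset (UTC−05:00), 14:45 UTC − 5h = 09:45 Quorir standard time.
The standard-time date in Quorir, March 26, 2021, falls between 17 October 2020 and 28 March 2021, so daylight saving is in effect and Quorir is at UTC−04:00.
14:45 UTC − 4h = 10:45 Quorir.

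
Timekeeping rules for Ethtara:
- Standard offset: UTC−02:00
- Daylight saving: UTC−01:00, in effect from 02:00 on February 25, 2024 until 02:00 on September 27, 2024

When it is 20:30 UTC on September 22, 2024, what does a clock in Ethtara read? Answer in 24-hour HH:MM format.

At the standard offset (UTC−02:00), 20:30 UTC − 2h = 18:30 Ethtara standard time.
The standard-time date in Ethtara, September 22, 2024, lies within the daylight-saving period (25 February – 27 September), so Ethtara is on daylight time, UTC−01:00.
20:30 UTC − 1h = 19:30 local.

19:30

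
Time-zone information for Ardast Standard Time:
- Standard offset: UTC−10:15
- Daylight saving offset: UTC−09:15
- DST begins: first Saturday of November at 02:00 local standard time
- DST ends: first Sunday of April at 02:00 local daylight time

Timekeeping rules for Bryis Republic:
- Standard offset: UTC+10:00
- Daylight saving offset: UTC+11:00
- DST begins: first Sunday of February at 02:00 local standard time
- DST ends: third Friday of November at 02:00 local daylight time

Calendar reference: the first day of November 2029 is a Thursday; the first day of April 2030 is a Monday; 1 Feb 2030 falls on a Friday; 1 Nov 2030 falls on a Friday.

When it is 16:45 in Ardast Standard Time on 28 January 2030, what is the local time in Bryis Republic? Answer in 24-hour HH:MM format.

12:00

1 November 2029 is a Thursday, so the first Saturday is November 3.
1 April 2030 is a Monday, so the first Sunday is April 7.
Daylight saving runs 3 November 2029 – 7 April 2030; 28 January 2030 is inside that window, so Ardast Standard Time is at UTC−09:15.
16:45 Ardast Standard Time + 9h15m = 02:00 UTC (rolling into the next day, 29 January 2030).
1 February 2030 is a Friday, so the first Sunday is February 3.
1 November 2030 is a Friday, so the first Friday is November 1 and the third is November 15.
At the standard offset (UTC+10:00), 02:00 UTC + 10h = 12:00 Bryis Republic standard time.
Daylight saving runs 3 February – 15 November; the standard-time date in Bryis Republic, 29 January 2030, is outside that window, so Bryis Republic is on standard time at UTC+10:00.
02:00 UTC + 10h = 12:00 Bryis Republic.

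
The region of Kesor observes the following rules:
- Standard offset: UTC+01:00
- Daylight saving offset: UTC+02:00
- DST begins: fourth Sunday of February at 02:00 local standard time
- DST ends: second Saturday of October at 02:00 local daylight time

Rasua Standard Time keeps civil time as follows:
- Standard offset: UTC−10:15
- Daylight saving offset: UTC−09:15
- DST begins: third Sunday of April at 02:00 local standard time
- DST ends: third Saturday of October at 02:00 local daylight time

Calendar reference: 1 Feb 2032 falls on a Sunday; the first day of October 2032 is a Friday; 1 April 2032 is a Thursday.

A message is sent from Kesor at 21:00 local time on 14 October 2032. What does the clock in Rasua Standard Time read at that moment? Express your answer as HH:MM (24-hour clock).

1 February 2032 is a Sunday, so the first Sunday is February 1 and the fourth is February 22.
1 October 2032 is a Friday, so the first Saturday is October 2 and the second is October 9.
14 October 2032 does not fall between 22 February and 9 October, so daylight saving is not in effect and Kesor is at UTC+01:00.
21:00 Kesor − 1h = 20:00 UTC.
1 April 2032 is a Thursday, so the first Sunday is April 4 and the third is April 18.
1 October 2032 is a Friday, so the first Saturday is October 2 and the third is October 16.
At the standard offset (UTC−10:15), 20:00 UTC − 10h15m = 09:45 Rasua Standard Time standard time.
The standard-time date in Rasua Standard Time, 14 October 2032, lies within the daylight-saving period (18 April – 16 October), so Rasua Standard Time is on daylight time, UTC−09:15.
20:00 UTC − 9h15m = 10:45 Rasua Standard Time.

10:45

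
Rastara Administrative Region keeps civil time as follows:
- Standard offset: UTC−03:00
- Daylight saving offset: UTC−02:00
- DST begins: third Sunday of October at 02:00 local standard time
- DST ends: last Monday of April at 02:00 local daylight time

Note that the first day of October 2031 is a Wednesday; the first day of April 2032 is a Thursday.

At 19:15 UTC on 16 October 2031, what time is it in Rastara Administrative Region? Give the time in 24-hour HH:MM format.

16:15

1 October 2031 is a Wednesday, so the first Sunday is October 5 and the third is October 19.
1 April 2032 is a Thursday, so Mondays fall on 5, 12, 19, 26; the last is April 26.
At the standard offset (UTC−03:00), 19:15 UTC − 3h = 16:15 Rastara Administrative Region standard time.
The standard-time date in Rastara Administrative Region, 16 October 2031, does not fall between 19 October 2031 and 26 April 2032, so daylight saving is not in effect and Rastara Administrative Region is at UTC−03:00.
19:15 UTC − 3h = 16:15 local.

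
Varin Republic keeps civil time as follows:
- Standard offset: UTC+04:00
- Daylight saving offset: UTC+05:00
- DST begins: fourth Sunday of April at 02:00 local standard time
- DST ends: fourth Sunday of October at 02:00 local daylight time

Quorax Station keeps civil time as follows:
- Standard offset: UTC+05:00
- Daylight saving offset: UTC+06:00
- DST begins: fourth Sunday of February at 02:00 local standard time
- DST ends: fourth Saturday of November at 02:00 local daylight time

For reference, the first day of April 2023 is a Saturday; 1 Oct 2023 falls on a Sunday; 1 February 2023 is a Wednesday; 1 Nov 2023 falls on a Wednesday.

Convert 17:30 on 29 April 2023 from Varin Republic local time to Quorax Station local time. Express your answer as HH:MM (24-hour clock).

1 April 2023 is a Saturday, so the first Sunday is April 2 and the fourth is April 23.
1 October 2023 is a Sunday, so the first Sunday is October 1 and the fourth is October 22.
29 April 2023 falls between 23 April and 22 October, so daylight saving is in effect and Varin Republic is at UTC+05:00.
17:30 Varin Republic − 5h = 12:30 UTC.
1 February 2023 is a Wednesday, so the first Sunday is February 5 and the fourth is February 26.
1 November 2023 is a Wednesday, so the first Saturday is November 4 and the fourth is November 25.
At the standard offset (UTC+05:00), 12:30 UTC + 5h = 17:30 Quorax Station standard time.
The standard-time date in Quorax Station, 29 April 2023, falls between 26 February and 25 November, so daylight saving is in effect and Quorax Station is at UTC+06:00.
12:30 UTC + 6h = 18:30 Quorax Station.

18:30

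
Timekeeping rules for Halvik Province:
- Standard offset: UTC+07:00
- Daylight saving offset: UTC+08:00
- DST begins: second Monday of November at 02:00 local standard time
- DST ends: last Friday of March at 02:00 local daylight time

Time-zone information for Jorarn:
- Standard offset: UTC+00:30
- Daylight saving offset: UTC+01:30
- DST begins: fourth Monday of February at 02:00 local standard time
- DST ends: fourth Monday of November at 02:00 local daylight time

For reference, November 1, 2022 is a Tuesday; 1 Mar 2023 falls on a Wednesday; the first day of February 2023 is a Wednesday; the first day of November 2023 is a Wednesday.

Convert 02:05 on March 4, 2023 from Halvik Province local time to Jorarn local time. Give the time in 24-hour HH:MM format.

1 November 2022 is a Tuesday, so the first Monday is November 7 and the second is November 14.
1 March 2023 is a Wednesday, so Fridays fall on 3, 10, 17, 24, 31; the last is March 31.
March 4, 2023 falls between 14 November 2022 and 31 March 2023, so daylight saving is in effect and Halvik Province is at UTC+08:00.
02:05 Halvik Province − 8h = 18:05 UTC (rolling into the previous day, 3 March 2023).
1 February 2023 is a Wednesday, so the first Monday is February 6 and the fourth is February 27.
1 November 2023 is a Wednesday, so the first Monday is November 6 and the fourth is November 27.
At the standard offset (UTC+00:30), 18:05 UTC + 0h30m = 18:35 Jorarn standard time.
The standard-time date in Jorarn, March 3, 2023, lies within the daylight-saving period (27 February – 27 November), so Jorarn is on daylight time, UTC+01:30.
18:05 UTC + 1h30m = 19:35 Jorarn.

19:35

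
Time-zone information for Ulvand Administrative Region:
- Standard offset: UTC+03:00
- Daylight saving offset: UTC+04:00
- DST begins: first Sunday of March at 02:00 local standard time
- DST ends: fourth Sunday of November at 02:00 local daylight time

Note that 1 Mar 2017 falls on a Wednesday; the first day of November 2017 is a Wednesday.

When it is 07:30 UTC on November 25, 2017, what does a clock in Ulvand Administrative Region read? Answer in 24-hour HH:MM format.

1 March 2017 is a Wednesday, so the first Sunday is March 5.
1 November 2017 is a Wednesday, so the first Sunday is November 5 and the fourth is November 26.
At the standard offset (UTC+03:00), 07:30 UTC + 3h = 10:30 Ulvand Administrative Region standard time.
The standard-time date in Ulvand Administrative Region, November 25, 2017, falls between 5 March and 26 November, so daylight saving is in effect and Ulvand Administrative Region is at UTC+04:00.
07:30 UTC + 4h = 11:30 local.

11:30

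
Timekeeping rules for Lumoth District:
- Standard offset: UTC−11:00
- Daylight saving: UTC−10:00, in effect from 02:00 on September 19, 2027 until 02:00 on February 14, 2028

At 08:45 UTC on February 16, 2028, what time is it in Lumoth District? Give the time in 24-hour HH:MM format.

At the standard offset (UTC−11:00), 08:45 UTC − 11h = 21:45 Lumoth District standard time (rolling into the previous day, 15 February 2028).
The standard-time date in Lumoth District, February 15, 2028, does not fall between 19 September 2027 and 14 February 2028, so daylight saving is not in effect and Lumoth District is at UTC−11:00.
08:45 UTC − 11h = 21:45 local (rolling into the previous day, 15 February 2028).

21:45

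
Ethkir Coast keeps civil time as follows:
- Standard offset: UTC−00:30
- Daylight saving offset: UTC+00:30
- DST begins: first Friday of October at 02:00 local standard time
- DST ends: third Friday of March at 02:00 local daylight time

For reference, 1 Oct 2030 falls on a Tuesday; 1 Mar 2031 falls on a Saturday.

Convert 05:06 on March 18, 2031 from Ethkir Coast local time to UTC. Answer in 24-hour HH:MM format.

04:36

1 October 2030 is a Tuesday, so the first Friday is October 4.
1 March 2031 is a Saturday, so the first Friday is March 7 and the third is March 21.
March 18, 2031 falls between 4 October 2030 and 21 March 2031, so daylight saving is in effect and Ethkir Coast is at UTC+00:30.
05:06 local − 0h30m = 04:36 UTC.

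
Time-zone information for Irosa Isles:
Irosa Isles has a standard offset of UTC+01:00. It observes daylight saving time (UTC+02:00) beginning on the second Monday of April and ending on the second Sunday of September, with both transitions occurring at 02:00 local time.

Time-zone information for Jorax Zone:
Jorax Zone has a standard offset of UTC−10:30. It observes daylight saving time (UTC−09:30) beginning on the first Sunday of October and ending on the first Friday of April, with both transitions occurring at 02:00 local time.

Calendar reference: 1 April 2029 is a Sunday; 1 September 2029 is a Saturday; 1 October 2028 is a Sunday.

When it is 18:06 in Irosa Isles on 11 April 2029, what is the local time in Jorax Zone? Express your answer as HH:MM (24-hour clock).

05:36

1 April 2029 is a Sunday, so the first Monday is April 2 and the second is April 9.
1 September 2029 is a Saturday, so the first Sunday is September 2 and the second is September 9.
11 April 2029 lies within the daylight-saving period (9 April – 9 September), so Irosa Isles is on daylight time, UTC+02:00.
18:06 Irosa Isles − 2h = 16:06 UTC.
1 October 2028 is a Sunday, so the first Sunday is October 1.
1 April 2029 is a Sunday, so the first Friday is April 6.
At the standard offset (UTC−10:30), 16:06 UTC − 10h30m = 05:36 Jorax Zone standard time.
The standard-time date in Jorax Zone, 11 April 2029, does not fall between 1 October 2028 and 6 April 2029, so daylight saving is not in effect and Jorax Zone is at UTC−10:30.
16:06 UTC − 10h30m = 05:36 Jorax Zone.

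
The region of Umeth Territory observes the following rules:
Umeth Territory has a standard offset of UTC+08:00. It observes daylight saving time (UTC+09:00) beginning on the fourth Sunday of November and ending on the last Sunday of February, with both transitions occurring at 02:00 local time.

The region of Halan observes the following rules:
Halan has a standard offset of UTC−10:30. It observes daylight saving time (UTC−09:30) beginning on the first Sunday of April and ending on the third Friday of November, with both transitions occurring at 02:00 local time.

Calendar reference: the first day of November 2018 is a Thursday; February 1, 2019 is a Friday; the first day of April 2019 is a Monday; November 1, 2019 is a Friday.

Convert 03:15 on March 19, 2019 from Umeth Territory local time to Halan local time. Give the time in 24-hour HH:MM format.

08:45

1 November 2018 is a Thursday, so the first Sunday is November 4 and the fourth is November 25.
1 February 2019 is a Friday, so Sundays fall on 3, 10, 17, 24; the last is February 24.
Daylight saving runs 25 November 2018 – 24 February 2019; March 19, 2019 is outside that window, so Umeth Territory is on standard time at UTC+08:00.
03:15 Umeth Territory − 8h = 19:15 UTC (rolling into the previous day, 18 March 2019).
1 April 2019 is a Monday, so the first Sunday is April 7.
1 November 2019 is a Friday, so the first Friday is November 1 and the third is November 15.
At the standard offset (UTC−10:30), 19:15 UTC − 10h30m = 08:45 Halan standard time.
The standard-time date in Halan, March 18, 2019, is outside the daylight-saving period (7 April – 15 November), so Halan is on standard time, UTC−10:30.
19:15 UTC − 10h30m = 08:45 Halan.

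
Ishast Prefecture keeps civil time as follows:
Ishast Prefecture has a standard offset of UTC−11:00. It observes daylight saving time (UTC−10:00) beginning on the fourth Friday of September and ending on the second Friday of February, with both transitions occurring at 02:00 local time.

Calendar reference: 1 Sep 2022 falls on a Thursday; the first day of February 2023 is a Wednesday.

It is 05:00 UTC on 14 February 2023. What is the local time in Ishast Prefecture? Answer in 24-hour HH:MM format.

18:00

1 September 2022 is a Thursday, so the first Friday is September 2 and the fourth is September 23.
1 February 2023 is a Wednesday, so the first Friday is February 3 and the second is February 10.
At the standard offset (UTC−11:00), 05:00 UTC − 11h = 18:00 Ishast Prefecture standard time (rolling into the previous day, 13 February 2023).
The standard-time date in Ishast Prefecture, 13 February 2023, does not fall between 23 September 2022 and 10 February 2023, so daylight saving is not in effect and Ishast Prefecture is at UTC−11:00.
05:00 UTC − 11h = 18:00 local (rolling into the previous day, 13 February 2023).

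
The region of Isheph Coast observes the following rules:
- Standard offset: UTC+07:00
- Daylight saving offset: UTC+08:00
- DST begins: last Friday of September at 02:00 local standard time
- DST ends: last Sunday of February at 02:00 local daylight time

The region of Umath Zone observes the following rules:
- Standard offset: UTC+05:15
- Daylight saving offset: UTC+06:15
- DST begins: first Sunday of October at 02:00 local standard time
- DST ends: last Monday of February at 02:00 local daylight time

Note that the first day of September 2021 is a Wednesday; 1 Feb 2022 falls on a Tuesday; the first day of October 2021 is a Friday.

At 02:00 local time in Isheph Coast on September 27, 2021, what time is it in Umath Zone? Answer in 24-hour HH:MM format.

23:15

1 September 2021 is a Wednesday, so Fridays fall on 3, 10, 17, 24; the last is September 24.
1 February 2022 is a Tuesday, so Sundays fall on 6, 13, 20, 27; the last is February 27.
September 27, 2021 falls between 24 September 2021 and 27 February 2022, so daylight saving is in effect and Isheph Coast is at UTC+08:00.
02:00 Isheph Coast − 8h = 18:00 UTC (rolling into the previous day, 26 September 2021).
1 October 2021 is a Friday, so the first Sunday is October 3.
1 February 2022 is a Tuesday, so Mondays fall on 7, 14, 21, 28; the last is February 28.
At the standard offset (UTC+05:15), 18:00 UTC + 5h15m = 23:15 Umath Zone standard time.
The standard-time date in Umath Zone, September 26, 2021, does not fall between 3 October 2021 and 28 February 2022, so daylight saving is not in effect and Umath Zone is at UTC+05:15.
18:00 UTC + 5h15m = 23:15 Umath Zone.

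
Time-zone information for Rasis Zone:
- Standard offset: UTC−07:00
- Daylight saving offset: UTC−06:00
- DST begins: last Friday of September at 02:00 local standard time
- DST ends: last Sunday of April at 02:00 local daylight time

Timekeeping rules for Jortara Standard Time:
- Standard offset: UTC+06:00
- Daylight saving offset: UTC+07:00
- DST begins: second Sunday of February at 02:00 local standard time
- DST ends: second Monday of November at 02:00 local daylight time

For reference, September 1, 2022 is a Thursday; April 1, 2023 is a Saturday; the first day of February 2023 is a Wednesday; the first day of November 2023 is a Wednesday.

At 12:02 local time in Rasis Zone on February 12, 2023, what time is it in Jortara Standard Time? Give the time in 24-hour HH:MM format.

01:02

1 September 2022 is a Thursday, so Fridays fall on 2, 9, 16, 23, 30; the last is September 30.
1 April 2023 is a Saturday, so Sundays fall on 2, 9, 16, 23, 30; the last is April 30.
February 12, 2023 lies within the daylight-saving period (30 September 2022 – 30 April 2023), so Rasis Zone is on daylight time, UTC−06:00.
12:02 Rasis Zone + 6h = 18:02 UTC.
1 February 2023 is a Wednesday, so the first Sunday is February 5 and the second is February 12.
1 November 2023 is a Wednesday, so the first Monday is November 6 and the second is November 13.
At the standard offset (UTC+06:00), 18:02 UTC + 6h = 00:02 Jortara Standard Time standard time (rolling into the next day, 13 February 2023).
The standard-time date in Jortara Standard Time, February 13, 2023, lies within the daylight-saving period (12 February – 13 November), so Jortara Standard Time is on daylight time, UTC+07:00.
18:02 UTC + 7h = 01:02 Jortara Standard Time (rolling into the next day, 13 February 2023).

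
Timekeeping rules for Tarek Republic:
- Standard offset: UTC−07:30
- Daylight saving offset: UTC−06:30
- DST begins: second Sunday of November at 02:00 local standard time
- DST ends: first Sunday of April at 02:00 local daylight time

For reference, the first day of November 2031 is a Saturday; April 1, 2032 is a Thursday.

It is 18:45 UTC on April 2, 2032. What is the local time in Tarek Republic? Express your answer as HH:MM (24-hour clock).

12:15

1 November 2031 is a Saturday, so the first Sunday is November 2 and the second is November 9.
1 April 2032 is a Thursday, so the first Sunday is April 4.
At the standard offset (UTC−07:30), 18:45 UTC − 7h30m = 11:15 Tarek Republic standard time.
The standard-time date in Tarek Republic, April 2, 2032, falls between 9 November 2031 and 4 April 2032, so daylight saving is in effect and Tarek Republic is at UTC−06:30.
18:45 UTC − 6h30m = 12:15 local.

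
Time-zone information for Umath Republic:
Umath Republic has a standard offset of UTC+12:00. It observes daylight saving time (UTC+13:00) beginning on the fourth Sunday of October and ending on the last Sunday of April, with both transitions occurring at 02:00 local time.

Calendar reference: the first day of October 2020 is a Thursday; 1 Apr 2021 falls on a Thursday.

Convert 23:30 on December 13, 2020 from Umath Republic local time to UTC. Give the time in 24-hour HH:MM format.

10:30

1 October 2020 is a Thursday, so the first Sunday is October 4 and the fourth is October 25.
1 April 2021 is a Thursday, so Sundays fall on 4, 11, 18, 25; the last is April 25.
December 13, 2020 falls between 25 October 2020 and 25 April 2021, so daylight saving is in effect and Umath Republic is at UTC+13:00.
23:30 local − 13h = 10:30 UTC.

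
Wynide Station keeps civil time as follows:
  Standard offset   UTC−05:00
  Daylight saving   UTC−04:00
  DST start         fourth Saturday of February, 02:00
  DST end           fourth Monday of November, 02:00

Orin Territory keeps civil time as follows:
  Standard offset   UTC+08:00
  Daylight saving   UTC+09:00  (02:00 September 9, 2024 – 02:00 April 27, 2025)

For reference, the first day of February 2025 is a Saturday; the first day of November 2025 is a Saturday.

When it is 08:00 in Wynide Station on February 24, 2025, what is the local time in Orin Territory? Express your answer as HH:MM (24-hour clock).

21:00

1 February 2025 is a Saturday, so the first Saturday is February 1 and the fourth is February 22.
1 November 2025 is a Saturday, so the first Monday is November 3 and the fourth is November 24.
Daylight saving runs 22 February – 24 November; February 24, 2025 is inside that window, so Wynide Station is at UTC−04:00.
08:00 Wynide Station + 4h = 12:00 UTC.
At the standard offset (UTC+08:00), 12:00 UTC + 8h = 20:00 Orin Territory standard time.
Daylight saving runs 9 September 2024 – 27 April 2025; the standard-time date in Orin Territory, February 24, 2025, is inside that window, so Orin Territory is at UTC+09:00.
12:00 UTC + 9h = 21:00 Orin Territory.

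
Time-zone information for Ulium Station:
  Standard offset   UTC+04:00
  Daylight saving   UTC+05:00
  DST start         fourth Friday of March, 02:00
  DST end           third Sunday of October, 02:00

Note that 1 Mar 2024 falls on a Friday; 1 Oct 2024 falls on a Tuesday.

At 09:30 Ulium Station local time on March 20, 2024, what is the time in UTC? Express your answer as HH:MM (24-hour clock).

1 March 2024 is a Friday, so the first Friday is March 1 and the fourth is March 22.
1 October 2024 is a Tuesday, so the first Sunday is October 6 and the third is October 20.
March 20, 2024 is outside the daylight-saving period (22 March – 20 October), so Ulium Station is on standard time, UTC+04:00.
09:30 local − 4h = 05:30 UTC.

05:30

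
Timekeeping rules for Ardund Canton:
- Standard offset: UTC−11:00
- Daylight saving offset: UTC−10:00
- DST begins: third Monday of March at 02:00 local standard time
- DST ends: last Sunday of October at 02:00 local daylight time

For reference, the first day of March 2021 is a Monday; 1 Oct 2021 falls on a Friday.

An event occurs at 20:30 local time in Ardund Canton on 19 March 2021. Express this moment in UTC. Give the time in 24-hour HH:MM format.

1 March 2021 is a Monday, so the first Monday is March 1 and the third is March 15.
1 October 2021 is a Friday, so Sundays fall on 3, 10, 17, 24, 31; the last is October 31.
19 March 2021 falls between 15 March and 31 October, so daylight saving is in effect and Ardund Canton is at UTC−10:00.
20:30 local + 10h = 06:30 UTC (rolling into the next day, 20 March 2021).

06:30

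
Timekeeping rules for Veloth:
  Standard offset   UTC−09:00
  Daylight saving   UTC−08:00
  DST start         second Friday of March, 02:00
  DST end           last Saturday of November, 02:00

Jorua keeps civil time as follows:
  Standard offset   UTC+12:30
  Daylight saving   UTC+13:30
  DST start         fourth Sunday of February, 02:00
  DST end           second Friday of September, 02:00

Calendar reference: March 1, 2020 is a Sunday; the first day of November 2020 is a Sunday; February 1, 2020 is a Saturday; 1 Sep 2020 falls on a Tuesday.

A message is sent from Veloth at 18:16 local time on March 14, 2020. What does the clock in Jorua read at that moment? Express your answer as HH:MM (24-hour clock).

15:46

1 March 2020 is a Sunday, so the first Friday is March 6 and the second is March 13.
1 November 2020 is a Sunday, so Saturdays fall on 7, 14, 21, 28; the last is November 28.
March 14, 2020 falls between 13 March and 28 November, so daylight saving is in effect and Veloth is at UTC−08:00.
18:16 Veloth + 8h = 02:16 UTC (rolling into the next day, 15 March 2020).
1 February 2020 is a Saturday, so the first Sunday is February 2 and the fourth is February 23.
1 September 2020 is a Tuesday, so the first Friday is September 4 and the second is September 11.
At the standard offset (UTC+12:30), 02:16 UTC + 12h30m = 14:46 Jorua standard time.
Daylight saving runs 23 February – 11 September; the standard-time date in Jorua, March 15, 2020, is inside that window, so Jorua is at UTC+13:30.
02:16 UTC + 13h30m = 15:46 Jorua.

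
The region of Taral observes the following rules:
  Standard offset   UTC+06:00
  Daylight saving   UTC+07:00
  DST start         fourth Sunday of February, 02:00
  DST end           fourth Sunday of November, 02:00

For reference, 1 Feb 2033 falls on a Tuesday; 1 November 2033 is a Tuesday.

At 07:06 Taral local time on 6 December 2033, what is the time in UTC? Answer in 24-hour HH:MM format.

1 February 2033 is a Tuesday, so the first Sunday is February 6 and the fourth is February 27.
1 November 2033 is a Tuesday, so the first Sunday is November 6 and the fourth is November 27.
6 December 2033 is outside the daylight-saving period (27 February – 27 November), so Taral is on standard time, UTC+06:00.
07:06 local − 6h = 01:06 UTC.

01:06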